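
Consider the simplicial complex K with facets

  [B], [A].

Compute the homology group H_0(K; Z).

H_0 = Z^2.

Take the total order A < B on the vertex set. Then K (dimension 0) consists of the simplices:

  0-simplices (2): A, B

Hence C_0 ≅ Z^2.

Computing H_k = (kernel of ∂_k) / (image of ∂_{k+1}):

  H_0: rank C_0 − rank ∂_1 = 2 − 0 = 2, and there is no ∂_1, so H_0 ≅ Z^2.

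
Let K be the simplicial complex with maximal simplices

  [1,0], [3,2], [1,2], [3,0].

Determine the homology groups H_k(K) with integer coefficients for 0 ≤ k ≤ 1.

H_0 ≅ Z,  H_1 ≅ Z.

Take the total order 0 < 1 < 2 < 3 on the vertex set. Then K (dimension 1) consists of the simplices:

  0-simplices (4): [0], [1], [2], [3]
  1-simplices (4): [0,1], [0,3], [1,2], [2,3]

giving chain groups C_0 ≅ Z^4, C_1 ≅ Z^4.

∂_1: C_1 → C_0 sends each edge [p,q] (with p < q) to q − p.
The 4×4 boundary matrix has rank 3 and Smith normal form diag(1,1,1).

From H_k ≅ ker(∂_k) / im(∂_{k+1}) we obtain:

  H_0: rank C_0 − rank ∂_1 = 4 − 3 = 1, and the invariant factors of ∂_1 are all 1, so H_0 = Z.
  H_1: rank ker ∂_1 − rank ∂_2 = (4 − 3) − 0 = 1, and there is no ∂_2, so H_1 = Z.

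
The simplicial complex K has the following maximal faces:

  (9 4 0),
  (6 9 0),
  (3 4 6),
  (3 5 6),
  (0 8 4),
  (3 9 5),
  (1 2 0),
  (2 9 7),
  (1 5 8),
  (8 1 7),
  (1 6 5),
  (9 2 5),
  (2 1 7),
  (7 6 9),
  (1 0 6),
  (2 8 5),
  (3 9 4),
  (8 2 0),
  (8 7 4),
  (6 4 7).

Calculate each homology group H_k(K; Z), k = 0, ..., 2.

Order the vertices as 0 < 1 < 2 < 3 < 4 < 5 < 6 < 7 < 8 < 9. Listing each simplex with vertices in this order, K has dimension 2 with simplices:

  0-simplices (10): [0], [1], [2], [3], [4], [5], [6], [7], [8], [9]
  1-simplices (30): (30 of them)
  2-simplices (20): (20 of them)

giving chain groups C_0 ≅ Z^10, C_1 ≅ Z^30, C_2 ≅ Z^20.

Boundary ∂_1: C_1 → C_0 maps an edge to its endpoints' difference, ∂[p,q] = q − p. For instance
  ∂[0,2] = [2] − [0].
The resulting 10×30 matrix has rank 9, and its Smith normal form has invariant factors (1,1,1,1,1,1,1,1,1).

Boundary ∂_2: C_2 → C_1 sends each 2-simplex [p,q,r] to [q,r] − [p,r] + [p,q]. For instance
  ∂[0,2,8] = [2,8] − [0,8] + [0,2],
  ∂[4,7,8] = [7,8] − [4,8] + [4,7].
This gives a 30×20 integer matrix of rank 20; reducing to Smith normal form yields diagonal entries (1,1,1,1,1,1,1,1,1,1,1,1,1,1,1,1,1,1,1,2).

Now H_k = ker ∂_k / im ∂_{k+1}, so:

  H_0: rank C_0 − rank ∂_1 = 10 − 9 = 1, and the invariant factors of ∂_1 are all 1, so H_0 = Z.
  H_1: rank ker ∂_1 − rank ∂_2 = (30 − 9) − 20 = 1, and ∂_2 has invariant factor 2 > 1, so H_1 = Z ⊕ Z/2Z.
  H_2: rank ker ∂_2 − rank ∂_3 = (20 − 20) − 0 = 0, and there is no ∂_3, so H_2 = 0.

H_0 ≅ Z,  H_1 ≅ Z ⊕ Z/2Z,  H_2 = 0.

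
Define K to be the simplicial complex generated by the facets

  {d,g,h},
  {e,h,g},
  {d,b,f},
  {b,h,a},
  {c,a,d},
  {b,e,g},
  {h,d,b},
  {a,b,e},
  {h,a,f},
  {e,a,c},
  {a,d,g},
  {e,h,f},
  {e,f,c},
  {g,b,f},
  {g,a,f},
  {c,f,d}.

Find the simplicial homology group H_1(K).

Fix the vertex order a < b < c < d < e < f < g < h and write every simplex with vertices in increasing order. Then dim K = 2 and the simplices of K are:

  0-simplices (8): a, b, c, d, e, f, g, h
  1-simplices (24): ab, ac, ad, ae, af, ag, ah, bd, be, bf, bg, bh, cd, ce, cf, df, dg, dh, ef, eg, eh, fg, fh, gh
  2-simplices (16): abe, abh, acd, ace, adg, afg, afh, bdf, bdh, beg, bfg, cdf, cef, dgh, efh, egh

Hence C_0 ≅ Z^8, C_1 ≅ Z^24, C_2 ≅ Z^16.

The boundary map ∂_1: C_1 → C_0 sends each edge [p,q] (with p < q) to q − p.
This gives a 8×24 integer matrix of rank 7; reducing to Smith normal form yields diagonal entries (1,1,1,1,1,1,1).

The boundary map ∂_2: C_2 → C_1 sends each 2-simplex [p,q,r] to [q,r] − [p,r] + [p,q]. For instance
  ∂bdh = dh − bh + bd,
  ∂adg = dg − ag + ad.
As a 24×16 matrix over Z this has rank 15, with invariant factors (1,1,1,1,1,1,1,1,1,1,1,1,1,1,1).

Computing H_k = (kernel of ∂_k) / (image of ∂_{k+1}):

  H_1: rank ker ∂_1 − rank ∂_2 = (24 − 7) − 15 = 2, and the invariant factors of ∂_2 are all 1, so H_1 = Z^2.

H_1 ≅ Z^2.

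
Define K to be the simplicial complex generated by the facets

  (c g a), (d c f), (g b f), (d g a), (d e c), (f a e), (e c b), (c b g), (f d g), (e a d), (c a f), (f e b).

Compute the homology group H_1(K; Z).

We work with the vertex ordering a < b < c < d < e < f < g. The simplices of K, each written with vertices in increasing order, are:

  0-simplices (7): a, b, c, d, e, f, g
  1-simplices (18): ac, ad, ae, af, ag, bc, be, bf, bg, cd, ce, cf, cg, de, df, dg, ef, fg
  2-simplices (12): acf, acg, ade, adg, aef, bce, bcg, bef, bfg, cde, cdf, dfg

so the chain groups are C_0 ≅ Z^7, C_1 ≅ Z^18, C_2 ≅ Z^12.

The boundary map ∂_1: C_1 → C_0 maps an edge to its endpoints' difference, ∂[p,q] = q − p.
The 7×18 boundary matrix has rank 6 and Smith normal form diag(1,1,1,1,1,1).

∂_2: C_2 → C_1 acts by ∂[p,q,r] = [q,r] − [p,r] + [p,q]. For instance
  ∂dfg = fg − dg + df,
  ∂acg = cg − ag + ac.
As a 18×12 matrix over Z this has rank 12, with invariant factors (1,1,1,1,1,1,1,1,1,1,1,2).

From H_k ≅ ker(∂_k) / im(∂_{k+1}) we obtain:

  H_1: rank ker ∂_1 − rank ∂_2 = (18 − 6) − 12 = 0, and ∂_2 has invariant factor 2 > 1, so H_1 ≅ Z/2.

H_1 = Z/2.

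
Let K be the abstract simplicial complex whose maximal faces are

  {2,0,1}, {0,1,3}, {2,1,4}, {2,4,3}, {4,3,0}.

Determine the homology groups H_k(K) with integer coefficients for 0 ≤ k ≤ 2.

H_0 = Z,  H_1 = Z,  H_2 = 0.

Fix the vertex order 0 < 1 < 2 < 3 < 4 and write every simplex with vertices in increasing order. Then dim K = 2 and the simplices of K are:

  0-simplices (5): [0], [1], [2], [3], [4]
  1-simplices (10): [0,1], [0,2], [0,3], [0,4], [1,2], [1,3], [1,4], [2,3], [2,4], [3,4]
  2-simplices (5): [0,1,2], [0,1,3], [0,3,4], [1,2,4], [2,3,4]

giving chain groups C_0 ≅ Z^5, C_1 ≅ Z^10, C_2 ≅ Z^5.

Boundary ∂_1: C_1 → C_0 sends each edge [p,q] (with p < q) to q − p.
The 5×10 boundary matrix has rank 4 and Smith normal form diag(1,1,1,1).

Boundary ∂_2: C_2 → C_1 maps a triangle to the signed sum of its edges. For instance
  ∂[0,1,3] = [1,3] − [0,3] + [0,1],
  ∂[1,2,4] = [2,4] − [1,4] + [1,2].
As a 10×5 matrix over Z this has rank 5, with invariant factors (1,1,1,1,1).

From H_k ≅ ker(∂_k) / im(∂_{k+1}) we obtain:

  H_0: rank C_0 − rank ∂_1 = 5 − 4 = 1, and the invariant factors of ∂_1 are all 1, so H_0 ≅ Z.
  H_1: rank ker ∂_1 − rank ∂_2 = (10 − 4) − 5 = 1, and the invariant factors of ∂_2 are all 1, so H_1 ≅ Z.
  H_2: rank ker ∂_2 − rank ∂_3 = (5 − 5) − 0 = 0, and there is no ∂_3, so H_2 ≅ 0.

As a check, the Euler characteristic is 5 − 10 + 5 = 0, which agrees with 1 − 1 + 0 = 0.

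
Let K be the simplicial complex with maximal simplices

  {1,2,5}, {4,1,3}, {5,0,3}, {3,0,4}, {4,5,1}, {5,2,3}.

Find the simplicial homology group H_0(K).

Order the vertices as 0 < 1 < 2 < 3 < 4 < 5. Listing each simplex with vertices in this order, K has dimension 2 with simplices:

  0-simplices (6): [0], [1], [2], [3], [4], [5]
  1-simplices (12): [0,3], [0,4], [0,5], [1,2], [1,3], [1,4], [1,5], [2,3], [2,5], [3,4], [3,5], [4,5]
  2-simplices (6): [0,3,4], [0,3,5], [1,2,5], [1,3,4], [1,4,5], [2,3,5]

Hence C_0 ≅ Z^6, C_1 ≅ Z^12, C_2 ≅ Z^6.

The boundary map ∂_1: C_1 → C_0 sends each edge [p,q] (with p < q) to q − p. For instance
  ∂[0,5] = [5] − [0].
The resulting 6×12 matrix has rank 5, and its Smith normal form has invariant factors (1,1,1,1,1).

∂_2: C_2 → C_1 sends each 2-simplex [p,q,r] to [q,r] − [p,r] + [p,q]. For instance
  ∂[0,3,4] = [3,4] − [0,4] + [0,3],
  ∂[1,4,5] = [4,5] − [1,5] + [1,4].
The 12×6 boundary matrix has rank 6 and Smith normal form diag(1,1,1,1,1,1).

From H_k ≅ ker(∂_k) / im(∂_{k+1}) we obtain:

  H_0: rank C_0 − rank ∂_1 = 6 − 5 = 1, and the invariant factors of ∂_1 are all 1, so H_0 = Z.

H_0 ≅ Z.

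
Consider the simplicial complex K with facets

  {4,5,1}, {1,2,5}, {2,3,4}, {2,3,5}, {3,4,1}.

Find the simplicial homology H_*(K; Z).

H_0 = Z,  H_1 = Z,  H_2 = 0.

Order the vertices as 1 < 2 < 3 < 4 < 5. Listing each simplex with vertices in this order, K has dimension 2 with simplices:

  0-simplices (5): [1], [2], [3], [4], [5]
  1-simplices (10): [1,2], [1,3], [1,4], [1,5], [2,3], [2,4], [2,5], [3,4], [3,5], [4,5]
  2-simplices (5): [1,2,5], [1,3,4], [1,4,5], [2,3,4], [2,3,5]

Hence C_0 ≅ Z^5, C_1 ≅ Z^10, C_2 ≅ Z^5.

∂_1: C_1 → C_0 maps an edge to its endpoints' difference, ∂[p,q] = q − p.
This gives a 5×10 integer matrix of rank 4; reducing to Smith normal form yields diagonal entries (1,1,1,1).

The boundary map ∂_2: C_2 → C_1 sends each 2-simplex [p,q,r] to [q,r] − [p,r] + [p,q]. For instance
  ∂[2,3,5] = [3,5] − [2,5] + [2,3],
  ∂[1,4,5] = [4,5] − [1,5] + [1,4].
The resulting 10×5 matrix has rank 5, and its Smith normal form has invariant factors (1,1,1,1,1).

Computing H_k = (kernel of ∂_k) / (image of ∂_{k+1}):

  H_0: rank C_0 − rank ∂_1 = 5 − 4 = 1, and the invariant factors of ∂_1 are all 1, so H_0 ≅ Z.
  H_1: rank ker ∂_1 − rank ∂_2 = (10 − 4) − 5 = 1, and the invariant factors of ∂_2 are all 1, so H_1 ≅ Z.
  H_2: rank ker ∂_2 − rank ∂_3 = (5 − 5) − 0 = 0, and there is no ∂_3, so H_2 ≅ 0.

(K is a triangulation of the Möbius band.)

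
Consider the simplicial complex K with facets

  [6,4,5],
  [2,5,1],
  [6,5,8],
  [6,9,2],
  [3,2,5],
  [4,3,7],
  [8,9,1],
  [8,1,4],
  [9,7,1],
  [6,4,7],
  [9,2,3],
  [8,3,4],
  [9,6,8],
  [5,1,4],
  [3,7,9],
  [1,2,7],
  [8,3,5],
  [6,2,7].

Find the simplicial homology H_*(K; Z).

Order the vertices as 1 < 2 < 3 < 4 < 5 < 6 < 7 < 8 < 9. Listing each simplex with vertices in this order, K has dimension 2 with simplices:

  0-simplices (9): [1], [2], [3], [4], [5], [6], [7], [8], [9]
  1-simplices (27): (27 of them)
  2-simplices (18): [1,2,5], [1,2,7], [1,4,5], [1,4,8], [1,7,9], [1,8,9], [2,3,5], [2,3,9], [2,6,7], [2,6,9], [3,4,7], [3,4,8], [3,5,8], [3,7,9], [4,5,6], [4,6,7], [5,6,8], [6,8,9]

Hence C_0 ≅ Z^9, C_1 ≅ Z^27, C_2 ≅ Z^18.

Boundary ∂_1: C_1 → C_0 is given by ∂[p,q] = [q] − [p]. For instance
  ∂[1,7] = [7] − [1].
This gives a 9×27 integer matrix of rank 8; reducing to Smith normal form yields diagonal entries (1,1,1,1,1,1,1,1).

Boundary ∂_2: C_2 → C_1 sends each 2-simplex [p,q,r] to [q,r] − [p,r] + [p,q]. For instance
  ∂[2,6,7] = [6,7] − [2,7] + [2,6],
  ∂[5,6,8] = [6,8] − [5,8] + [5,6].
The 27×18 boundary matrix has rank 18 and Smith normal form diag(1,1,1,1,1,1,1,1,1,1,1,1,1,1,1,1,1,2).

From H_k ≅ ker(∂_k) / im(∂_{k+1}) we obtain:

  H_0: rank C_0 − rank ∂_1 = 9 − 8 = 1, and the invariant factors of ∂_1 are all 1, so H_0 ≅ Z.
  H_1: rank ker ∂_1 − rank ∂_2 = (27 − 8) − 18 = 1, and ∂_2 has invariant factor 2 > 1, so H_1 ≅ Z ⊕ Z_2.
  H_2: rank ker ∂_2 − rank ∂_3 = (18 − 18) − 0 = 0, and there is no ∂_3, so H_2 ≅ 0.

(K is a triangulation of the Klein bottle.)

H_0 = Z,  H_1 = Z ⊕ Z_2,  H_2 = 0.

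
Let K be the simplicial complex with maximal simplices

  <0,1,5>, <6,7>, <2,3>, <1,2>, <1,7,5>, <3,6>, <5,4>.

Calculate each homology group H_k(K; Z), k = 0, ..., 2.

K has 8 vertices, 10 edges, 2 triangles.
rank ∂_0 = 0, rank ∂_1 = 7 ⇒ b_0 = 8 − 0 − 7 = 1; all invariant factors of ∂_1 are 1 so no torsion. So H_0 = Z.
rank ∂_1 = 7, rank ∂_2 = 2 ⇒ b_1 = 10 − 7 − 2 = 1; all invariant factors of ∂_2 are 1 so no torsion. So H_1 = Z.
rank ∂_2 = 2, rank ∂_3 = 0 ⇒ b_2 = 2 − 2 − 0 = 0. So H_2 = 0.

H_0 ≅ Z,  H_1 ≅ Z,  H_2 = 0.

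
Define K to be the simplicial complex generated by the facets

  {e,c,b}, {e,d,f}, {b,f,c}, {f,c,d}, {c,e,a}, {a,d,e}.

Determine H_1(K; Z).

H_1 = Z.

K has 6 vertices, 12 edges, 6 triangles.
rank ∂_1 = 5, rank ∂_2 = 6 ⇒ b_1 = 12 − 5 − 6 = 1; all invariant factors of ∂_2 are 1 so no torsion. So H_1 ≅ Z.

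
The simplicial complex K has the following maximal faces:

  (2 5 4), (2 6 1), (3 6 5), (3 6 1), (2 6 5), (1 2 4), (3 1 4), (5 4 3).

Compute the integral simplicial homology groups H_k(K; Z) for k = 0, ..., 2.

We work with the vertex ordering 1 < 2 < 3 < 4 < 5 < 6. The simplices of K, each written with vertices in increasing order, are:

  0-simplices (6): [1], [2], [3], [4], [5], [6]
  1-simplices (12): [1,2], [1,3], [1,4], [1,6], [2,4], [2,5], [2,6], [3,4], [3,5], [3,6], [4,5], [5,6]
  2-simplices (8): [1,2,4], [1,2,6], [1,3,4], [1,3,6], [2,4,5], [2,5,6], [3,4,5], [3,5,6]

Hence C_0 ≅ Z^6, C_1 ≅ Z^12, C_2 ≅ Z^8.

∂_1: C_1 → C_0 is given by ∂[p,q] = [q] − [p]. For instance
  ∂[3,4] = [4] − [3].
As a 6×12 matrix over Z this has rank 5, with invariant factors (1,1,1,1,1).

∂_2: C_2 → C_1 maps a triangle to the signed sum of its edges. For instance
  ∂[3,4,5] = [4,5] − [3,5] + [3,4],
  ∂[1,2,6] = [2,6] − [1,6] + [1,2].
The 12×8 boundary matrix has rank 7 and Smith normal form diag(1,1,1,1,1,1,1).

Computing H_k = (kernel of ∂_k) / (image of ∂_{k+1}):

  H_0: rank C_0 − rank ∂_1 = 6 − 5 = 1, and the invariant factors of ∂_1 are all 1, so H_0 ≅ Z.
  H_1: rank ker ∂_1 − rank ∂_2 = (12 − 5) − 7 = 0, and the invariant factors of ∂_2 are all 1, so H_1 ≅ 0.
  H_2: rank ker ∂_2 − rank ∂_3 = (8 − 7) − 0 = 1, and there is no ∂_3, so H_2 ≅ Z.

H_0 ≅ Z,  H_1 = 0,  H_2 ≅ Z.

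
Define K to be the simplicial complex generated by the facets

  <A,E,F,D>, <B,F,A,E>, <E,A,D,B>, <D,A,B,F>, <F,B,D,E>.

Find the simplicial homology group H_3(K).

H_3 ≅ Z.

Order the vertices as A < B < D < E < F. Listing each simplex with vertices in this order, K has dimension 3 with simplices:

  0-simplices (5): A, B, D, E, F
  1-simplices (10): AB, AD, AE, AF, BD, BE, BF, DE, DF, EF
  2-simplices (10): ABD, ABE, ABF, ADE, ADF, AEF, BDE, BDF, BEF, DEF
  3-simplices (5): ABDE, ABDF, ABEF, ADEF, BDEF

giving chain groups C_0 ≅ Z^5, C_1 ≅ Z^10, C_2 ≅ Z^10, C_3 ≅ Z^5.

The boundary map ∂_1: C_1 → C_0 maps an edge to its endpoints' difference, ∂[p,q] = q − p. For instance
  ∂DE = E − D.
This gives a 5×10 integer matrix of rank 4; reducing to Smith normal form yields diagonal entries (1,1,1,1).

Boundary ∂_2: C_2 → C_1 sends each 2-simplex [p,q,r] to [q,r] − [p,r] + [p,q]. For instance
  ∂ADE = DE − AE + AD,
  ∂ABD = BD − AD + AB.
The 10×10 boundary matrix has rank 6 and Smith normal form diag(1,1,1,1,1,1).

The boundary map ∂_3: C_3 → C_2 sends each 3-simplex σ to the alternating sum Σ_i (−1)^i (σ with its i-th vertex removed). For instance
  ∂ABEF = BEF − AEF + ABF − ABE,
  ∂ADEF = DEF − AEF + ADF − ADE.
The 10×5 boundary matrix has rank 4 and Smith normal form diag(1,1,1,1).

Computing H_k = (kernel of ∂_k) / (image of ∂_{k+1}):

  H_3: rank ker ∂_3 − rank ∂_4 = (5 − 4) − 0 = 1, and there is no ∂_4, so H_3 = Z.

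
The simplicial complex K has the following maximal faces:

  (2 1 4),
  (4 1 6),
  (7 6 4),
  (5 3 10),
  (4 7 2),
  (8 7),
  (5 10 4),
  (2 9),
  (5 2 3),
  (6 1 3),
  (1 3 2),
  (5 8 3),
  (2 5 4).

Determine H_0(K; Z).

H_0 ≅ Z.

We work with the vertex ordering 1 < 2 < 3 < 4 < 5 < 6 < 7 < 8 < 9 < 10. The simplices of K, each written with vertices in increasing order, are:

  0-simplices (10): [1], [2], [3], [4], [5], [6], [7], [8], [9], [10]
  1-simplices (21): [1,2], [1,3], [1,4], [1,6], [2,3], [2,4], [2,5], [2,7], [2,9], [3,5], [3,6], [3,8], [3,10], [4,5], [4,6], [4,7], [4,10], [5,8], [5,10], [6,7], [7,8]
  2-simplices (11): [1,2,3], [1,2,4], [1,3,6], [1,4,6], [2,3,5], [2,4,5], [2,4,7], [3,5,8], [3,5,10], [4,5,10], [4,6,7]

giving chain groups C_0 ≅ Z^10, C_1 ≅ Z^21, C_2 ≅ Z^11.

The boundary map ∂_1: C_1 → C_0 maps an edge to its endpoints' difference, ∂[p,q] = q − p.
The 10×21 boundary matrix has rank 9 and Smith normal form diag(1,1,1,1,1,1,1,1,1).

∂_2: C_2 → C_1 maps a triangle to the signed sum of its edges. For instance
  ∂[2,4,7] = [4,7] − [2,7] + [2,4],
  ∂[1,2,4] = [2,4] − [1,4] + [1,2].
As a 21×11 matrix over Z this has rank 11, with invariant factors (1,1,1,1,1,1,1,1,1,1,1).

From H_k ≅ ker(∂_k) / im(∂_{k+1}) we obtain:

  H_0: rank C_0 − rank ∂_1 = 10 − 9 = 1, and the invariant factors of ∂_1 are all 1, so H_0 ≅ Z.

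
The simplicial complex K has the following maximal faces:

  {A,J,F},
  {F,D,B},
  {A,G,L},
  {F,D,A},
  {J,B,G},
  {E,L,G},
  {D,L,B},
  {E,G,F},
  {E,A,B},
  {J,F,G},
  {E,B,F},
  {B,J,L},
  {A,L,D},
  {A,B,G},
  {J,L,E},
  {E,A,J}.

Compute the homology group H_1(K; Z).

H_1 = Z^2.

We work with the vertex ordering A < B < D < E < F < G < J < L. The simplices of K, each written with vertices in increasing order, are:

  0-simplices (8): A, B, D, E, F, G, J, L
  1-simplices (24): AB, AD, AE, AF, AG, AJ, AL, BD, BE, BF, BG, BJ, BL, DF, DL, EF, EG, EJ, EL, FG, FJ, GJ, GL, JL
  2-simplices (16): ABE, ABG, ADF, ADL, AEJ, AFJ, AGL, BDF, BDL, BEF, BGJ, BJL, EFG, EGL, EJL, FGJ

Hence C_0 ≅ Z^8, C_1 ≅ Z^24, C_2 ≅ Z^16.

∂_1: C_1 → C_0 is given by ∂[p,q] = [q] − [p].
The 8×24 boundary matrix has rank 7 and Smith normal form diag(1,1,1,1,1,1,1).

Boundary ∂_2: C_2 → C_1 sends each 2-simplex [p,q,r] to [q,r] − [p,r] + [p,q]. For instance
  ∂ABE = BE − AE + AB,
  ∂BEF = EF − BF + BE.
The resulting 24×16 matrix has rank 15, and its Smith normal form has invariant factors (1,1,1,1,1,1,1,1,1,1,1,1,1,1,1).

From H_k ≅ ker(∂_k) / im(∂_{k+1}) we obtain:

  H_1: rank ker ∂_1 − rank ∂_2 = (24 − 7) − 15 = 2, and the invariant factors of ∂_2 are all 1, so H_1 ≅ Z^2.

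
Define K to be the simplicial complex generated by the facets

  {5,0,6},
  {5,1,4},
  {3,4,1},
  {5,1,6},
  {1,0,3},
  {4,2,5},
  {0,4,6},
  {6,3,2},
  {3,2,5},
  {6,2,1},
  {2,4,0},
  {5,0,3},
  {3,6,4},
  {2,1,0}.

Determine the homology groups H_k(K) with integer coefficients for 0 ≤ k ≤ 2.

H_0 = Z,  H_1 = Z^2,  H_2 = Z.

Order the vertices as 0 < 1 < 2 < 3 < 4 < 5 < 6. Listing each simplex with vertices in this order, K has dimension 2 with simplices:

  0-simplices (7): [0], [1], [2], [3], [4], [5], [6]
  1-simplices (21): [0,1], [0,2], [0,3], [0,4], [0,5], [0,6], [1,2], [1,3], [1,4], [1,5], [1,6], [2,3], [2,4], [2,5], [2,6], [3,4], [3,5], [3,6], [4,5], [4,6], [5,6]
  2-simplices (14): [0,1,2], [0,1,3], [0,2,4], [0,3,5], [0,4,6], [0,5,6], [1,2,6], [1,3,4], [1,4,5], [1,5,6], [2,3,5], [2,3,6], [2,4,5], [3,4,6]

Hence C_0 ≅ Z^7, C_1 ≅ Z^21, C_2 ≅ Z^14.

Boundary ∂_1: C_1 → C_0 sends each edge [p,q] (with p < q) to q − p.
As a 7×21 matrix over Z this has rank 6, with invariant factors (1,1,1,1,1,1).

Boundary ∂_2: C_2 → C_1 acts by ∂[p,q,r] = [q,r] − [p,r] + [p,q]. For instance
  ∂[2,4,5] = [4,5] − [2,5] + [2,4],
  ∂[0,2,4] = [2,4] − [0,4] + [0,2].
The 21×14 boundary matrix has rank 13 and Smith normal form diag(1,1,1,1,1,1,1,1,1,1,1,1,1).

Now H_k = ker ∂_k / im ∂_{k+1}, so:

  H_0: rank C_0 − rank ∂_1 = 7 − 6 = 1, and the invariant factors of ∂_1 are all 1, so H_0 ≅ Z.
  H_1: rank ker ∂_1 − rank ∂_2 = (21 − 6) − 13 = 2, and the invariant factors of ∂_2 are all 1, so H_1 ≅ Z^2.
  H_2: rank ker ∂_2 − rank ∂_3 = (14 − 13) − 0 = 1, and there is no ∂_3, so H_2 ≅ Z.

As a check, the Euler characteristic is 7 − 21 + 14 = 0, which agrees with 1 − 2 + 1 = 0.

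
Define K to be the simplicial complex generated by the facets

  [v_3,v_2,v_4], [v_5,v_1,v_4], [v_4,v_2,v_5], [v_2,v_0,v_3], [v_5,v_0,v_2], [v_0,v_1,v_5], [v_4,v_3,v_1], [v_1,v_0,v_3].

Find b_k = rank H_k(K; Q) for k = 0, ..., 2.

b_0 = 1, b_1 = 0, b_2 = 1.

K has 6 vertices, 12 edges, 8 triangles.
rank ∂_0 = 0, rank ∂_1 = 5 ⇒ b_0 = 6 − 0 − 5 = 1; all invariant factors of ∂_1 are 1 so no torsion. So H_0 = Z.
rank ∂_1 = 5, rank ∂_2 = 7 ⇒ b_1 = 12 − 5 − 7 = 0; all invariant factors of ∂_2 are 1 so no torsion. So H_1 = 0.
rank ∂_2 = 7, rank ∂_3 = 0 ⇒ b_2 = 8 − 7 − 0 = 1. So H_2 = Z.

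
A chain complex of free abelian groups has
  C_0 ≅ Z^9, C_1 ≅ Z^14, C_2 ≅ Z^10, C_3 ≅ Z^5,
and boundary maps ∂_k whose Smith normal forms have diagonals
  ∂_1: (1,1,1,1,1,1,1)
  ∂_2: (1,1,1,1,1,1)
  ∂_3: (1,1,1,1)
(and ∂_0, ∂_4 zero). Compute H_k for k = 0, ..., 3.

H_0: b_0 = 9 − 0 − 7 = 2; torsion from ∂_1 factors > 1: none. So H_0 ≅ Z^2.
H_1: b_1 = 14 − 7 − 6 = 1; torsion from ∂_2 factors > 1: none. So H_1 ≅ Z.
H_2: b_2 = 10 − 6 − 4 = 0; torsion from ∂_3 factors > 1: none. So H_2 ≅ 0.
H_3: b_3 = 5 − 4 − 0 = 1; torsion from ∂_4 factors > 1: none. So H_3 ≅ Z.

H_0 ≅ Z^2,  H_1 ≅ Z,  H_2 = 0,  H_3 ≅ Z.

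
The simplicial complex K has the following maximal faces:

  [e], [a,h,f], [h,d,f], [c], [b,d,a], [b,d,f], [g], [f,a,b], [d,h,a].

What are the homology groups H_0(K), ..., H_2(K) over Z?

H_0 = Z^4,  H_1 = 0,  H_2 = Z.

Fix the vertex order a < b < c < d < e < f < g < h and write every simplex with vertices in increasing order. Then dim K = 2 and the simplices of K are:

  0-simplices (8): a, b, c, d, e, f, g, h
  1-simplices (9): ab, ad, af, ah, bd, bf, df, dh, fh
  2-simplices (6): abd, abf, adh, afh, bdf, dfh

giving chain groups C_0 ≅ Z^8, C_1 ≅ Z^9, C_2 ≅ Z^6.

∂_1: C_1 → C_0 sends each edge [p,q] (with p < q) to q − p. For instance
  ∂df = f − d.
As a 8×9 matrix over Z this has rank 4, with invariant factors (1,1,1,1).

∂_2: C_2 → C_1 maps a triangle to the signed sum of its edges. For instance
  ∂afh = fh − ah + af,
  ∂adh = dh − ah + ad.
The 9×6 boundary matrix has rank 5 and Smith normal form diag(1,1,1,1,1).

From H_k ≅ ker(∂_k) / im(∂_{k+1}) we obtain:

  H_0: rank C_0 − rank ∂_1 = 8 − 4 = 4, and the invariant factors of ∂_1 are all 1, so H_0 ≅ Z^4.
  H_1: rank ker ∂_1 − rank ∂_2 = (9 − 4) − 5 = 0, and the invariant factors of ∂_2 are all 1, so H_1 ≅ 0.
  H_2: rank ker ∂_2 − rank ∂_3 = (6 − 5) − 0 = 1, and there is no ∂_3, so H_2 ≅ Z.

(K is a triangulation of the disjoint union of a set of 3 points and the 2-sphere S^2.)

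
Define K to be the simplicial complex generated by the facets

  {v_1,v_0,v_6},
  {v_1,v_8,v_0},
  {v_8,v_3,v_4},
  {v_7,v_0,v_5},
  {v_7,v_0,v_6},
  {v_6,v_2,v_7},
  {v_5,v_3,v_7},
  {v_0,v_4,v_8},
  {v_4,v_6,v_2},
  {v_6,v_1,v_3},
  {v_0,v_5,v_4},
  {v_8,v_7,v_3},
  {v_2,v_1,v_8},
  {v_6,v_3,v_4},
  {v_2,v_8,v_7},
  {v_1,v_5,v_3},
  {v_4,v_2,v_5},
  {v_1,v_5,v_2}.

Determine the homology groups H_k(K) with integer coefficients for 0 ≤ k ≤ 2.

Take the total order v_0 < v_1 < v_2 < v_3 < v_4 < v_5 < v_6 < v_7 < v_8 on the vertex set. Then K (dimension 2) consists of the simplices:

  0-simplices (9): [v_0], [v_1], [v_2], [v_3], [v_4], [v_5], [v_6], [v_7], [v_8]
  1-simplices (27): (27 of them)
  2-simplices (18): (18 of them)

so the chain groups are C_0 ≅ Z^9, C_1 ≅ Z^27, C_2 ≅ Z^18.

Boundary ∂_1: C_1 → C_0 maps an edge to its endpoints' difference, ∂[p,q] = q − p.
As a 9×27 matrix over Z this has rank 8, with invariant factors (1,1,1,1,1,1,1,1).

Boundary ∂_2: C_2 → C_1 sends each 2-simplex [p,q,r] to [q,r] − [p,r] + [p,q]. For instance
  ∂[v_1,v_3,v_5] = [v_3,v_5] − [v_1,v_5] + [v_1,v_3],
  ∂[v_3,v_5,v_7] = [v_5,v_7] − [v_3,v_7] + [v_3,v_5].
The resulting 27×18 matrix has rank 17, and its Smith normal form has invariant factors (1,1,1,1,1,1,1,1,1,1,1,1,1,1,1,1,1).

Now H_k = ker ∂_k / im ∂_{k+1}, so:

  H_0: rank C_0 − rank ∂_1 = 9 − 8 = 1, and the invariant factors of ∂_1 are all 1, so H_0 = Z.
  H_1: rank ker ∂_1 − rank ∂_2 = (27 − 8) − 17 = 2, and the invariant factors of ∂_2 are all 1, so H_1 = Z^2.
  H_2: rank ker ∂_2 − rank ∂_3 = (18 − 17) − 0 = 1, and there is no ∂_3, so H_2 = Z.

H_0 = Z,  H_1 = Z^2,  H_2 = Z.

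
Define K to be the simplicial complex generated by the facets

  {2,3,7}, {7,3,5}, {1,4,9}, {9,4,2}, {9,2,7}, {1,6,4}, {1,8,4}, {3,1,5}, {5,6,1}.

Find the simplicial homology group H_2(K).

H_2 ≅ 0.

K has 9 vertices, 18 edges, 9 triangles.
rank ∂_2 = 9, rank ∂_3 = 0 ⇒ b_2 = 9 − 9 − 0 = 0. So H_2 = 0.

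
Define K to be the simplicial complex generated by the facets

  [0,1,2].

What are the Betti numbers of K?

Take the total order 0 < 1 < 2 on the vertex set. Then K (dimension 2) consists of the simplices:

  0-simplices (3): [0], [1], [2]
  1-simplices (3): [0,1], [0,2], [1,2]
  2-simplices (1): [0,1,2]

giving chain groups C_0 ≅ Z^3, C_1 ≅ Z^3, C_2 ≅ Z^1.

The boundary map ∂_1: C_1 → C_0 maps an edge to its endpoints' difference, ∂[p,q] = q − p. For instance
  ∂[1,2] = [2] − [1].
As a 3×3 matrix over Z this has rank 2, with invariant factors (1,1).

∂_2: C_2 → C_1 maps a triangle to the signed sum of its edges. For instance
  ∂[0,1,2] = [1,2] − [0,2] + [0,1].
As a 3×1 matrix over Z this has rank 1, with invariant factors (1).

Reading off H_k = ker ∂_k / im ∂_{k+1}:

  H_0: rank C_0 − rank ∂_1 = 3 − 2 = 1, and the invariant factors of ∂_1 are all 1, so H_0 = Z.
  H_1: rank ker ∂_1 − rank ∂_2 = (3 − 2) − 1 = 0, and the invariant factors of ∂_2 are all 1, so H_1 = 0.
  H_2: rank ker ∂_2 − rank ∂_3 = (1 − 1) − 0 = 0, and there is no ∂_3, so H_2 = 0.

As a check, the Euler characteristic is 3 − 3 + 1 = 1, which agrees with 1 − 0 + 0 = 1.

Hence the Betti numbers are b_0 = 1, b_1 = 0, b_2 = 0.

b_0 = 1, b_1 = 0, b_2 = 0.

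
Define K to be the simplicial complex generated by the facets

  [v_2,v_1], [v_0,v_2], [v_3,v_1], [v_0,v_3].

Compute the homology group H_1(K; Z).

We work with the vertex ordering v_0 < v_1 < v_2 < v_3. The simplices of K, each written with vertices in increasing order, are:

  0-simplices (4): [v_0], [v_1], [v_2], [v_3]
  1-simplices (4): [v_0,v_2], [v_0,v_3], [v_1,v_2], [v_1,v_3]

giving chain groups C_0 ≅ Z^4, C_1 ≅ Z^4.

The boundary map ∂_1: C_1 → C_0 is given by ∂[p,q] = [q] − [p].
The 4×4 boundary matrix has rank 3 and Smith normal form diag(1,1,1).

Now H_k = ker ∂_k / im ∂_{k+1}, so:

  H_1: rank ker ∂_1 − rank ∂_2 = (4 − 3) − 0 = 1, and there is no ∂_2, so H_1 ≅ Z.

(K is a triangulation of the circle S^1.)

H_1 = Z.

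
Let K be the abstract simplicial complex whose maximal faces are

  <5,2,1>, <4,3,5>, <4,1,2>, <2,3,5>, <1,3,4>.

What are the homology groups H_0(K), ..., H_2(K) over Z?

H_0 ≅ Z,  H_1 ≅ Z,  H_2 = 0.

K has 5 vertices, 10 edges, 5 triangles.
rank ∂_0 = 0, rank ∂_1 = 4 ⇒ b_0 = 5 − 0 − 4 = 1; all invariant factors of ∂_1 are 1 so no torsion. So H_0 ≅ Z.
rank ∂_1 = 4, rank ∂_2 = 5 ⇒ b_1 = 10 − 4 − 5 = 1; all invariant factors of ∂_2 are 1 so no torsion. So H_1 ≅ Z.
rank ∂_2 = 5, rank ∂_3 = 0 ⇒ b_2 = 5 − 5 − 0 = 0. So H_2 ≅ 0.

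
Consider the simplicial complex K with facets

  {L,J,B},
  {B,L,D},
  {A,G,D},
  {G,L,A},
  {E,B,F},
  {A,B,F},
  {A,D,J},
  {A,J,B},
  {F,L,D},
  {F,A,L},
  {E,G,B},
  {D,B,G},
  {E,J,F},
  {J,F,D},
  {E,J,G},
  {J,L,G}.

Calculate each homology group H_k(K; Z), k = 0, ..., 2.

We work with the vertex ordering A < B < D < E < F < G < J < L. The simplices of K, each written with vertices in increasing order, are:

  0-simplices (8): A, B, D, E, F, G, J, L
  1-simplices (24): AB, AD, AF, AG, AJ, AL, BD, BE, BF, BG, BJ, BL, DF, DG, DJ, DL, EF, EG, EJ, FJ, FL, GJ, GL, JL
  2-simplices (16): ABF, ABJ, ADG, ADJ, AFL, AGL, BDG, BDL, BEF, BEG, BJL, DFJ, DFL, EFJ, EGJ, GJL

Hence C_0 ≅ Z^8, C_1 ≅ Z^24, C_2 ≅ Z^16.

The boundary map ∂_1: C_1 → C_0 sends each edge [p,q] (with p < q) to q − p.
This gives a 8×24 integer matrix of rank 7; reducing to Smith normal form yields diagonal entries (1,1,1,1,1,1,1).

The boundary map ∂_2: C_2 → C_1 acts by ∂[p,q,r] = [q,r] − [p,r] + [p,q]. For instance
  ∂BDG = DG − BG + BD,
  ∂BJL = JL − BL + BJ.
The resulting 24×16 matrix has rank 15, and its Smith normal form has invariant factors (1,1,1,1,1,1,1,1,1,1,1,1,1,1,1).

Now H_k = ker ∂_k / im ∂_{k+1}, so:

  H_0: rank C_0 − rank ∂_1 = 8 − 7 = 1, and the invariant factors of ∂_1 are all 1, so H_0 ≅ Z.
  H_1: rank ker ∂_1 − rank ∂_2 = (24 − 7) − 15 = 2, and the invariant factors of ∂_2 are all 1, so H_1 ≅ Z^2.
  H_2: rank ker ∂_2 − rank ∂_3 = (16 − 15) − 0 = 1, and there is no ∂_3, so H_2 ≅ Z.

As a check, the Euler characteristic is 8 − 24 + 16 = 0, which agrees with 1 − 2 + 1 = 0.

H_0 = Z,  H_1 = Z^2,  H_2 = Z.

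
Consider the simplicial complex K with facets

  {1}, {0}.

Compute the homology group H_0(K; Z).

K has 2 vertices.
rank ∂_0 = 0, rank ∂_1 = 0 ⇒ b_0 = 2 − 0 − 0 = 2. So H_0 ≅ Z^2.

H_0 = Z^2.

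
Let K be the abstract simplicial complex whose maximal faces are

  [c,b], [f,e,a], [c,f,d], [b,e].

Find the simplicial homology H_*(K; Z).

H_0 = Z,  H_1 = Z,  H_2 = 0.

We work with the vertex ordering a < b < c < d < e < f. The simplices of K, each written with vertices in increasing order, are:

  0-simplices (6): a, b, c, d, e, f
  1-simplices (8): ae, af, bc, be, cd, cf, df, ef
  2-simplices (2): aef, cdf

Hence C_0 ≅ Z^6, C_1 ≅ Z^8, C_2 ≅ Z^2.

Boundary ∂_1: C_1 → C_0 maps an edge to its endpoints' difference, ∂[p,q] = q − p. For instance
  ∂bc = c − b.
As a 6×8 matrix over Z this has rank 5, with invariant factors (1,1,1,1,1).

∂_2: C_2 → C_1 sends each 2-simplex [p,q,r] to [q,r] − [p,r] + [p,q]. For instance
  ∂aef = ef − af + ae,
  ∂cdf = df − cf + cd.
As a 8×2 matrix over Z this has rank 2, with invariant factors (1,1).

Reading off H_k = ker ∂_k / im ∂_{k+1}:

  H_0: rank C_0 − rank ∂_1 = 6 − 5 = 1, and the invariant factors of ∂_1 are all 1, so H_0 ≅ Z.
  H_1: rank ker ∂_1 − rank ∂_2 = (8 − 5) − 2 = 1, and the invariant factors of ∂_2 are all 1, so H_1 ≅ Z.
  H_2: rank ker ∂_2 − rank ∂_3 = (2 − 2) − 0 = 0, and there is no ∂_3, so H_2 ≅ 0.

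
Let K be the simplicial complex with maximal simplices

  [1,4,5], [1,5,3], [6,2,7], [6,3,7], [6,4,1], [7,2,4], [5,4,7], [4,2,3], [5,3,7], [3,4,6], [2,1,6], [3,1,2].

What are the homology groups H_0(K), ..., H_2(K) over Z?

Take the total order 1 < 2 < 3 < 4 < 5 < 6 < 7 on the vertex set. Then K (dimension 2) consists of the simplices:

  0-simplices (7): [1], [2], [3], [4], [5], [6], [7]
  1-simplices (18): [1,2], [1,3], [1,4], [1,5], [1,6], [2,3], [2,4], [2,6], [2,7], [3,4], [3,5], [3,6], [3,7], [4,5], [4,6], [4,7], [5,7], [6,7]
  2-simplices (12): [1,2,3], [1,2,6], [1,3,5], [1,4,5], [1,4,6], [2,3,4], [2,4,7], [2,6,7], [3,4,6], [3,5,7], [3,6,7], [4,5,7]

giving chain groups C_0 ≅ Z^7, C_1 ≅ Z^18, C_2 ≅ Z^12.

Boundary ∂_1: C_1 → C_0 maps an edge to its endpoints' difference, ∂[p,q] = q − p. For instance
  ∂[5,7] = [7] − [5].
As a 7×18 matrix over Z this has rank 6, with invariant factors (1,1,1,1,1,1).

Boundary ∂_2: C_2 → C_1 acts by ∂[p,q,r] = [q,r] − [p,r] + [p,q]. For instance
  ∂[1,4,5] = [4,5] − [1,5] + [1,4],
  ∂[3,6,7] = [6,7] − [3,7] + [3,6].
As a 18×12 matrix over Z this has rank 12, with invariant factors (1,1,1,1,1,1,1,1,1,1,1,2).

Computing H_k = (kernel of ∂_k) / (image of ∂_{k+1}):

  H_0: rank C_0 − rank ∂_1 = 7 − 6 = 1, and the invariant factors of ∂_1 are all 1, so H_0 = Z.
  H_1: rank ker ∂_1 − rank ∂_2 = (18 − 6) − 12 = 0, and ∂_2 has invariant factor 2 > 1, so H_1 = Z/2Z.
  H_2: rank ker ∂_2 − rank ∂_3 = (12 − 12) − 0 = 0, and there is no ∂_3, so H_2 = 0.

(K is a triangulation of the real projective plane RP^2.)

H_0 = Z,  H_1 = Z/2Z,  H_2 = 0.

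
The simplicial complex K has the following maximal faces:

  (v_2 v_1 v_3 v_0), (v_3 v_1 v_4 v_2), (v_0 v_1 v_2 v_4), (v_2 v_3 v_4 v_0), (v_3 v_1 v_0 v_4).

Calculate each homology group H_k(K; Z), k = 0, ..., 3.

H_0 = Z,  H_1 = 0,  H_2 = 0,  H_3 = Z.

We work with the vertex ordering v_0 < v_1 < v_2 < v_3 < v_4. The simplices of K, each written with vertices in increasing order, are:

  0-simplices (5): [v_0], [v_1], [v_2], [v_3], [v_4]
  1-simplices (10): [v_0,v_1], [v_0,v_2], [v_0,v_3], [v_0,v_4], [v_1,v_2], [v_1,v_3], [v_1,v_4], [v_2,v_3], [v_2,v_4], [v_3,v_4]
  2-simplices (10): [v_0,v_1,v_2], [v_0,v_1,v_3], [v_0,v_1,v_4], [v_0,v_2,v_3], [v_0,v_2,v_4], [v_0,v_3,v_4], [v_1,v_2,v_3], [v_1,v_2,v_4], [v_1,v_3,v_4], [v_2,v_3,v_4]
  3-simplices (5): [v_0,v_1,v_2,v_3], [v_0,v_1,v_2,v_4], [v_0,v_1,v_3,v_4], [v_0,v_2,v_3,v_4], [v_1,v_2,v_3,v_4]

Hence C_0 ≅ Z^5, C_1 ≅ Z^10, C_2 ≅ Z^10, C_3 ≅ Z^5.

Boundary ∂_1: C_1 → C_0 sends each edge [p,q] (with p < q) to q − p.
The resulting 5×10 matrix has rank 4, and its Smith normal form has invariant factors (1,1,1,1).

Boundary ∂_2: C_2 → C_1 acts by ∂[p,q,r] = [q,r] − [p,r] + [p,q]. For instance
  ∂[v_0,v_1,v_4] = [v_1,v_4] − [v_0,v_4] + [v_0,v_1],
  ∂[v_1,v_2,v_4] = [v_2,v_4] − [v_1,v_4] + [v_1,v_2].
The resulting 10×10 matrix has rank 6, and its Smith normal form has invariant factors (1,1,1,1,1,1).

The boundary map ∂_3: C_3 → C_2 sends each 3-simplex σ to the alternating sum Σ_i (−1)^i (σ with its i-th vertex removed). For instance
  ∂[v_0,v_1,v_2,v_4] = [v_1,v_2,v_4] − [v_0,v_2,v_4] + [v_0,v_1,v_4] − [v_0,v_1,v_2],
  ∂[v_0,v_2,v_3,v_4] = [v_2,v_3,v_4] − [v_0,v_3,v_4] + [v_0,v_2,v_4] − [v_0,v_2,v_3].
The 10×5 boundary matrix has rank 4 and Smith normal form diag(1,1,1,1).

Computing H_k = (kernel of ∂_k) / (image of ∂_{k+1}):

  H_0: rank C_0 − rank ∂_1 = 5 − 4 = 1, and the invariant factors of ∂_1 are all 1, so H_0 ≅ Z.
  H_1: rank ker ∂_1 − rank ∂_2 = (10 − 4) − 6 = 0, and the invariant factors of ∂_2 are all 1, so H_1 ≅ 0.
  H_2: rank ker ∂_2 − rank ∂_3 = (10 − 6) − 4 = 0, and the invariant factors of ∂_3 are all 1, so H_2 ≅ 0.
  H_3: rank ker ∂_3 − rank ∂_4 = (5 − 4) − 0 = 1, and there is no ∂_4, so H_3 ≅ Z.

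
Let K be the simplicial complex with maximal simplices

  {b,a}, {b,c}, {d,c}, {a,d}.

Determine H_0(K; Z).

Order the vertices as a < b < c < d. Listing each simplex with vertices in this order, K has dimension 1 with simplices:

  0-simplices (4): a, b, c, d
  1-simplices (4): ab, ad, bc, cd

Hence C_0 ≅ Z^4, C_1 ≅ Z^4.

∂_1: C_1 → C_0 maps an edge to its endpoints' difference, ∂[p,q] = q − p. For instance
  ∂cd = d − c.
This gives a 4×4 integer matrix of rank 3; reducing to Smith normal form yields diagonal entries (1,1,1).

Computing H_k = (kernel of ∂_k) / (image of ∂_{k+1}):

  H_0: rank C_0 − rank ∂_1 = 4 − 3 = 1, and the invariant factors of ∂_1 are all 1, so H_0 ≅ Z.

H_0 ≅ Z.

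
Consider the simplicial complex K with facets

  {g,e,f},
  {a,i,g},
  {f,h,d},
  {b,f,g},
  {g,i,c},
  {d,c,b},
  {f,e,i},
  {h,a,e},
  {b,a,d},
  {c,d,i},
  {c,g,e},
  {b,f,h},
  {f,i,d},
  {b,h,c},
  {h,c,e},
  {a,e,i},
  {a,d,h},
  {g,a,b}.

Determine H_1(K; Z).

We work with the vertex ordering a < b < c < d < e < f < g < h < i. The simplices of K, each written with vertices in increasing order, are:

  0-simplices (9): a, b, c, d, e, f, g, h, i
  1-simplices (27): ab, ad, ae, ag, ah, ai, bc, bd, bf, bg, bh, cd, ce, cg, ch, ci, df, dh, di, ef, eg, eh, ei, fg, fh, fi, gi
  2-simplices (18): abd, abg, adh, aeh, aei, agi, bcd, bch, bfg, bfh, cdi, ceg, ceh, cgi, dfh, dfi, efg, efi

giving chain groups C_0 ≅ Z^9, C_1 ≅ Z^27, C_2 ≅ Z^18.

∂_1: C_1 → C_0 maps an edge to its endpoints' difference, ∂[p,q] = q − p. For instance
  ∂dh = h − d.
The 9×27 boundary matrix has rank 8 and Smith normal form diag(1,1,1,1,1,1,1,1).

∂_2: C_2 → C_1 acts by ∂[p,q,r] = [q,r] − [p,r] + [p,q]. For instance
  ∂bcd = cd − bd + bc,
  ∂agi = gi − ai + ag.
This gives a 27×18 integer matrix of rank 18; reducing to Smith normal form yields diagonal entries (1,1,1,1,1,1,1,1,1,1,1,1,1,1,1,1,1,2).

From H_k ≅ ker(∂_k) / im(∂_{k+1}) we obtain:

  H_1: rank ker ∂_1 − rank ∂_2 = (27 − 8) − 18 = 1, and ∂_2 has invariant factor 2 > 1, so H_1 ≅ Z ⊕ Z/2Z.

H_1 = Z ⊕ Z/2Z.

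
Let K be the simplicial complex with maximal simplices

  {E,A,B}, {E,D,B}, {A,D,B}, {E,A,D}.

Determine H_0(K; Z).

We work with the vertex ordering A < B < D < E. The simplices of K, each written with vertices in increasing order, are:

  0-simplices (4): A, B, D, E
  1-simplices (6): AB, AD, AE, BD, BE, DE
  2-simplices (4): ABD, ABE, ADE, BDE

giving chain groups C_0 ≅ Z^4, C_1 ≅ Z^6, C_2 ≅ Z^4.

The boundary map ∂_1: C_1 → C_0 is given by ∂[p,q] = [q] − [p]. For instance
  ∂BE = E − B.
The resulting 4×6 matrix has rank 3, and its Smith normal form has invariant factors (1,1,1).

Boundary ∂_2: C_2 → C_1 acts by ∂[p,q,r] = [q,r] − [p,r] + [p,q]. For instance
  ∂ABE = BE − AE + AB,
  ∂BDE = DE − BE + BD.
As a 6×4 matrix over Z this has rank 3, with invariant factors (1,1,1).

Computing H_k = (kernel of ∂_k) / (image of ∂_{k+1}):

  H_0: rank C_0 − rank ∂_1 = 4 − 3 = 1, and the invariant factors of ∂_1 are all 1, so H_0 ≅ Z.

(K is a triangulation of the 2-sphere S^2.)

H_0 = Z.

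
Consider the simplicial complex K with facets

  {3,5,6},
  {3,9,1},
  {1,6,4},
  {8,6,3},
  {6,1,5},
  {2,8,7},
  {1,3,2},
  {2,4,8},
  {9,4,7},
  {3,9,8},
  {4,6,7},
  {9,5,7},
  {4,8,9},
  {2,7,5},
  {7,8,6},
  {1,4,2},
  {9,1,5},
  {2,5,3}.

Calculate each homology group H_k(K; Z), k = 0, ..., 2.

H_0 ≅ Z,  H_1 ≅ Z ⊕ Z_2,  H_2 = 0.

Take the total order 1 < 2 < 3 < 4 < 5 < 6 < 7 < 8 < 9 on the vertex set. Then K (dimension 2) consists of the simplices:

  0-simplices (9): [1], [2], [3], [4], [5], [6], [7], [8], [9]
  1-simplices (27): (27 of them)
  2-simplices (18): [1,2,3], [1,2,4], [1,3,9], [1,4,6], [1,5,6], [1,5,9], [2,3,5], [2,4,8], [2,5,7], [2,7,8], [3,5,6], [3,6,8], [3,8,9], [4,6,7], [4,7,9], [4,8,9], [5,7,9], [6,7,8]

so the chain groups are C_0 ≅ Z^9, C_1 ≅ Z^27, C_2 ≅ Z^18.

The boundary map ∂_1: C_1 → C_0 maps an edge to its endpoints' difference, ∂[p,q] = q − p. For instance
  ∂[6,8] = [8] − [6].
This gives a 9×27 integer matrix of rank 8; reducing to Smith normal form yields diagonal entries (1,1,1,1,1,1,1,1).

The boundary map ∂_2: C_2 → C_1 sends each 2-simplex [p,q,r] to [q,r] − [p,r] + [p,q]. For instance
  ∂[4,7,9] = [7,9] − [4,9] + [4,7],
  ∂[1,5,6] = [5,6] − [1,6] + [1,5].
The 27×18 boundary matrix has rank 18 and Smith normal form diag(1,1,1,1,1,1,1,1,1,1,1,1,1,1,1,1,1,2).

Computing H_k = (kernel of ∂_k) / (image of ∂_{k+1}):

  H_0: rank C_0 − rank ∂_1 = 9 − 8 = 1, and the invariant factors of ∂_1 are all 1, so H_0 ≅ Z.
  H_1: rank ker ∂_1 − rank ∂_2 = (27 − 8) − 18 = 1, and ∂_2 has invariant factor 2 > 1, so H_1 ≅ Z ⊕ Z_2.
  H_2: rank ker ∂_2 − rank ∂_3 = (18 − 18) − 0 = 0, and there is no ∂_3, so H_2 ≅ 0.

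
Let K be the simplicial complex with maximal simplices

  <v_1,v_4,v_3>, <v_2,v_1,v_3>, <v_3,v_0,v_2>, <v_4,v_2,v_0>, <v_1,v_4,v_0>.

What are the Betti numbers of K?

b_0 = 1, b_1 = 1, b_2 = 0.

K has 5 vertices, 10 edges, 5 triangles.
rank ∂_0 = 0, rank ∂_1 = 4 ⇒ b_0 = 5 − 0 − 4 = 1; all invariant factors of ∂_1 are 1 so no torsion. So H_0 = Z.
rank ∂_1 = 4, rank ∂_2 = 5 ⇒ b_1 = 10 − 4 − 5 = 1; all invariant factors of ∂_2 are 1 so no torsion. So H_1 = Z.
rank ∂_2 = 5, rank ∂_3 = 0 ⇒ b_2 = 5 − 5 − 0 = 0. So H_2 = 0.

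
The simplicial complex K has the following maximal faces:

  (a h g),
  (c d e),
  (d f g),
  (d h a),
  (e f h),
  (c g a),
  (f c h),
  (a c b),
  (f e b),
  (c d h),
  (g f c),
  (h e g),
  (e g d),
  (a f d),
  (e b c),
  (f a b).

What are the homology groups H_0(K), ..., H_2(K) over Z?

Order the vertices as a < b < c < d < e < f < g < h. Listing each simplex with vertices in this order, K has dimension 2 with simplices:

  0-simplices (8): a, b, c, d, e, f, g, h
  1-simplices (24): ab, ac, ad, af, ag, ah, bc, be, bf, cd, ce, cf, cg, ch, de, df, dg, dh, ef, eg, eh, fg, fh, gh
  2-simplices (16): abc, abf, acg, adf, adh, agh, bce, bef, cde, cdh, cfg, cfh, deg, dfg, efh, egh

giving chain groups C_0 ≅ Z^8, C_1 ≅ Z^24, C_2 ≅ Z^16.

∂_1: C_1 → C_0 is given by ∂[p,q] = [q] − [p]. For instance
  ∂ef = f − e.
This gives a 8×24 integer matrix of rank 7; reducing to Smith normal form yields diagonal entries (1,1,1,1,1,1,1).

Boundary ∂_2: C_2 → C_1 maps a triangle to the signed sum of its edges. For instance
  ∂cfg = fg − cg + cf,
  ∂agh = gh − ah + ag.
As a 24×16 matrix over Z this has rank 15, with invariant factors (1,1,1,1,1,1,1,1,1,1,1,1,1,1,1).

From H_k ≅ ker(∂_k) / im(∂_{k+1}) we obtain:

  H_0: rank C_0 − rank ∂_1 = 8 − 7 = 1, and the invariant factors of ∂_1 are all 1, so H_0 ≅ Z.
  H_1: rank ker ∂_1 − rank ∂_2 = (24 − 7) − 15 = 2, and the invariant factors of ∂_2 are all 1, so H_1 ≅ Z^2.
  H_2: rank ker ∂_2 − rank ∂_3 = (16 − 15) − 0 = 1, and there is no ∂_3, so H_2 ≅ Z.

H_0 ≅ Z,  H_1 ≅ Z^2,  H_2 ≅ Z.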